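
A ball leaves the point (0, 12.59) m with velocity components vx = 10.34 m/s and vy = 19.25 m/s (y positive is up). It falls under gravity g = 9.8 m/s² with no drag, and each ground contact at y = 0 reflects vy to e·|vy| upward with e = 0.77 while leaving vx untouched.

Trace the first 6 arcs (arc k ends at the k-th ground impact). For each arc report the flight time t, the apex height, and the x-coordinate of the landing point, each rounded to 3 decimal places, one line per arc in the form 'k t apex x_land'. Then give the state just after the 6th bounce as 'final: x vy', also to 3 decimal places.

1 4.500 31.496 46.526
2 3.904 18.674 86.897
3 3.006 11.072 117.983
4 2.315 6.565 141.919
5 1.782 3.892 160.350
6 1.373 2.308 174.542
final: 174.542 5.178

Arc 1: start y=12.590, vy=19.250 → t=4.500, apex=31.496, x_land=46.526, impact vy=-24.846
  bounce: vy ← 0.77·24.846 = 19.131
Arc 2: start y=0.000, vy=19.131 → t=3.904, apex=18.674, x_land=86.897, impact vy=-19.131
  bounce: vy ← 0.77·19.131 = 14.731
Arc 3: start y=0.000, vy=14.731 → t=3.006, apex=11.072, x_land=117.983, impact vy=-14.731
  bounce: vy ← 0.77·14.731 = 11.343
Arc 4: start y=0.000, vy=11.343 → t=2.315, apex=6.565, x_land=141.919, impact vy=-11.343
  bounce: vy ← 0.77·11.343 = 8.734
Arc 5: start y=0.000, vy=8.734 → t=1.782, apex=3.892, x_land=160.350, impact vy=-8.734
  bounce: vy ← 0.77·8.734 = 6.725
Arc 6: start y=0.000, vy=6.725 → t=1.373, apex=2.308, x_land=174.542, impact vy=-6.725
  bounce: vy ← 0.77·6.725 = 5.178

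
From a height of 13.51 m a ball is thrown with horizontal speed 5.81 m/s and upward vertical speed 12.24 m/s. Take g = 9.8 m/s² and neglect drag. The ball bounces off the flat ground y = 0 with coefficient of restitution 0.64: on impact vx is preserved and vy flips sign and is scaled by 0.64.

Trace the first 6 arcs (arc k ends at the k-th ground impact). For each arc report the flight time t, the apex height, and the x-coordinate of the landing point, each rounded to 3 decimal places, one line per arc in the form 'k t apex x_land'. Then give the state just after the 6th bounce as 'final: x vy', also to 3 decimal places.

Arc 1: start y=13.510, vy=12.240 → t=3.327, apex=21.154, x_land=19.328, impact vy=-20.362
  bounce: vy ← 0.64·20.362 = 13.032
Arc 2: start y=0.000, vy=13.032 → t=2.660, apex=8.665, x_land=34.780, impact vy=-13.032
  bounce: vy ← 0.64·13.032 = 8.340
Arc 3: start y=0.000, vy=8.340 → t=1.702, apex=3.549, x_land=44.669, impact vy=-8.340
  bounce: vy ← 0.64·8.340 = 5.338
Arc 4: start y=0.000, vy=5.338 → t=1.089, apex=1.454, x_land=50.999, impact vy=-5.338
  bounce: vy ← 0.64·5.338 = 3.416
Arc 5: start y=0.000, vy=3.416 → t=0.697, apex=0.595, x_land=55.049, impact vy=-3.416
  bounce: vy ← 0.64·3.416 = 2.186
Arc 6: start y=0.000, vy=2.186 → t=0.446, apex=0.244, x_land=57.642, impact vy=-2.186
  bounce: vy ← 0.64·2.186 = 1.399

1 3.327 21.154 19.328
2 2.660 8.665 34.780
3 1.702 3.549 44.669
4 1.089 1.454 50.999
5 0.697 0.595 55.049
6 0.446 0.244 57.642
final: 57.642 1.399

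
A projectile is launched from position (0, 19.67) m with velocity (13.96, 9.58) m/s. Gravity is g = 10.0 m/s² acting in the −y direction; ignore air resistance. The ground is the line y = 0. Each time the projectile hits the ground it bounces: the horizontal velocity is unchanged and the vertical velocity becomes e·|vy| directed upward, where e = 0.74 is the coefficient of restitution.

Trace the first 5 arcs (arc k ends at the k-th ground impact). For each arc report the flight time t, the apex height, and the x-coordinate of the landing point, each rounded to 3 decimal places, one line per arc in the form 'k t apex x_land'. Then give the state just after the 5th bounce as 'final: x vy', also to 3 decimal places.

1 3.161 24.259 44.123
2 3.260 13.284 89.632
3 2.412 7.274 123.309
4 1.785 3.983 148.229
5 1.321 2.181 166.671
final: 166.671 4.888

Arc 1: start y=19.670, vy=9.580 → t=3.161, apex=24.259, x_land=44.123, impact vy=-22.027
  bounce: vy ← 0.74·22.027 = 16.300
Arc 2: start y=0.000, vy=16.300 → t=3.260, apex=13.284, x_land=89.632, impact vy=-16.300
  bounce: vy ← 0.74·16.300 = 12.062
Arc 3: start y=0.000, vy=12.062 → t=2.412, apex=7.274, x_land=123.309, impact vy=-12.062
  bounce: vy ← 0.74·12.062 = 8.926
Arc 4: start y=0.000, vy=8.926 → t=1.785, apex=3.983, x_land=148.229, impact vy=-8.926
  bounce: vy ← 0.74·8.926 = 6.605
Arc 5: start y=0.000, vy=6.605 → t=1.321, apex=2.181, x_land=166.671, impact vy=-6.605
  bounce: vy ← 0.74·6.605 = 4.888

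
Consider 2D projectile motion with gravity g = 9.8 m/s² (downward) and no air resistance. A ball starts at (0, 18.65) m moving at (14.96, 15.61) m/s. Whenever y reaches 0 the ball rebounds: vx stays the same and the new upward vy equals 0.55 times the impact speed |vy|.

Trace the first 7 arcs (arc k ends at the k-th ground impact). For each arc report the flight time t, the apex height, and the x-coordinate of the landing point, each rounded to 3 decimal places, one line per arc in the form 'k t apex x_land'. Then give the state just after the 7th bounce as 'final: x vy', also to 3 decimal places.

1 4.111 31.082 61.507
2 2.770 9.402 102.953
3 1.524 2.844 125.749
4 0.838 0.860 138.286
5 0.461 0.260 145.182
6 0.254 0.079 148.974
7 0.139 0.024 151.060
final: 151.060 0.376

Arc 1: start y=18.650, vy=15.610 → t=4.111, apex=31.082, x_land=61.507, impact vy=-24.682
  bounce: vy ← 0.55·24.682 = 13.575
Arc 2: start y=0.000, vy=13.575 → t=2.770, apex=9.402, x_land=102.953, impact vy=-13.575
  bounce: vy ← 0.55·13.575 = 7.466
Arc 3: start y=0.000, vy=7.466 → t=1.524, apex=2.844, x_land=125.749, impact vy=-7.466
  bounce: vy ← 0.55·7.466 = 4.107
Arc 4: start y=0.000, vy=4.107 → t=0.838, apex=0.860, x_land=138.286, impact vy=-4.107
  bounce: vy ← 0.55·4.107 = 2.259
Arc 5: start y=0.000, vy=2.259 → t=0.461, apex=0.260, x_land=145.182, impact vy=-2.259
  bounce: vy ← 0.55·2.259 = 1.242
Arc 6: start y=0.000, vy=1.242 → t=0.254, apex=0.079, x_land=148.974, impact vy=-1.242
  bounce: vy ← 0.55·1.242 = 0.683
Arc 7: start y=0.000, vy=0.683 → t=0.139, apex=0.024, x_land=151.060, impact vy=-0.683
  bounce: vy ← 0.55·0.683 = 0.376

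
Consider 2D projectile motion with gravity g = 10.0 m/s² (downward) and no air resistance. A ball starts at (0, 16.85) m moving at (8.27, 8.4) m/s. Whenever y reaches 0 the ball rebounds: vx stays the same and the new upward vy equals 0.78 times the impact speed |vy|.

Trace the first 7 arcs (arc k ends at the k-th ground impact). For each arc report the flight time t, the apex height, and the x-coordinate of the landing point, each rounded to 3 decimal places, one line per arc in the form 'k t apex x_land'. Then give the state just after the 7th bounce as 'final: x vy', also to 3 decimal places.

1 2.859 20.378 23.642
2 3.149 12.398 49.687
3 2.456 7.543 70.003
4 1.916 4.589 85.848
5 1.495 2.792 98.208
6 1.166 1.699 107.849
7 0.909 1.033 115.368
final: 115.368 3.546

Arc 1: start y=16.850, vy=8.400 → t=2.859, apex=20.378, x_land=23.642, impact vy=-20.188
  bounce: vy ← 0.78·20.188 = 15.747
Arc 2: start y=0.000, vy=15.747 → t=3.149, apex=12.398, x_land=49.687, impact vy=-15.747
  bounce: vy ← 0.78·15.747 = 12.282
Arc 3: start y=0.000, vy=12.282 → t=2.456, apex=7.543, x_land=70.003, impact vy=-12.282
  bounce: vy ← 0.78·12.282 = 9.580
Arc 4: start y=0.000, vy=9.580 → t=1.916, apex=4.589, x_land=85.848, impact vy=-9.580
  bounce: vy ← 0.78·9.580 = 7.473
Arc 5: start y=0.000, vy=7.473 → t=1.495, apex=2.792, x_land=98.208, impact vy=-7.473
  bounce: vy ← 0.78·7.473 = 5.829
Arc 6: start y=0.000, vy=5.829 → t=1.166, apex=1.699, x_land=107.849, impact vy=-5.829
  bounce: vy ← 0.78·5.829 = 4.546
Arc 7: start y=0.000, vy=4.546 → t=0.909, apex=1.033, x_land=115.368, impact vy=-4.546
  bounce: vy ← 0.78·4.546 = 3.546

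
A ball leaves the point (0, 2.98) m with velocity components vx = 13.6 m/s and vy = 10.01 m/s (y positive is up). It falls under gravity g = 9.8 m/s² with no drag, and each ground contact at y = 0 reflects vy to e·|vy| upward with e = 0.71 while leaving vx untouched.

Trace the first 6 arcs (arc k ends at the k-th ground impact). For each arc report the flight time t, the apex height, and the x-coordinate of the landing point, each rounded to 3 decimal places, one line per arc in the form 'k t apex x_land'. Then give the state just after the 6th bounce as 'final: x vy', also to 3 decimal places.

Arc 1: start y=2.980, vy=10.010 → t=2.307, apex=8.092, x_land=31.369, impact vy=-12.594
  bounce: vy ← 0.71·12.594 = 8.942
Arc 2: start y=0.000, vy=8.942 → t=1.825, apex=4.079, x_land=56.187, impact vy=-8.942
  bounce: vy ← 0.71·8.942 = 6.349
Arc 3: start y=0.000, vy=6.349 → t=1.296, apex=2.056, x_land=73.807, impact vy=-6.349
  bounce: vy ← 0.71·6.349 = 4.508
Arc 4: start y=0.000, vy=4.508 → t=0.920, apex=1.037, x_land=86.318, impact vy=-4.508
  bounce: vy ← 0.71·4.508 = 3.200
Arc 5: start y=0.000, vy=3.200 → t=0.653, apex=0.523, x_land=95.201, impact vy=-3.200
  bounce: vy ← 0.71·3.200 = 2.272
Arc 6: start y=0.000, vy=2.272 → t=0.464, apex=0.263, x_land=101.507, impact vy=-2.272
  bounce: vy ← 0.71·2.272 = 1.613

1 2.307 8.092 31.369
2 1.825 4.079 56.187
3 1.296 2.056 73.807
4 0.920 1.037 86.318
5 0.653 0.523 95.201
6 0.464 0.263 101.507
final: 101.507 1.613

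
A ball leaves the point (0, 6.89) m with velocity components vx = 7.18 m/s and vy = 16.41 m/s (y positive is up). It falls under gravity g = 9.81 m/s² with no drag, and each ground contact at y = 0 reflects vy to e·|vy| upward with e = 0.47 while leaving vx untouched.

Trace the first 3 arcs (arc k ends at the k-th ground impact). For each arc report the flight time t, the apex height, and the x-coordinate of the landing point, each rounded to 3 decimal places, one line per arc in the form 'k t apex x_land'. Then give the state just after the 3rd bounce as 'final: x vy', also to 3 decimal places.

1 3.723 20.615 26.730
2 1.927 4.554 40.567
3 0.906 1.006 47.070
final: 47.070 2.088

Arc 1: start y=6.890, vy=16.410 → t=3.723, apex=20.615, x_land=26.730, impact vy=-20.111
  bounce: vy ← 0.47·20.111 = 9.452
Arc 2: start y=0.000, vy=9.452 → t=1.927, apex=4.554, x_land=40.567, impact vy=-9.452
  bounce: vy ← 0.47·9.452 = 4.443
Arc 3: start y=0.000, vy=4.443 → t=0.906, apex=1.006, x_land=47.070, impact vy=-4.443
  bounce: vy ← 0.47·4.443 = 2.088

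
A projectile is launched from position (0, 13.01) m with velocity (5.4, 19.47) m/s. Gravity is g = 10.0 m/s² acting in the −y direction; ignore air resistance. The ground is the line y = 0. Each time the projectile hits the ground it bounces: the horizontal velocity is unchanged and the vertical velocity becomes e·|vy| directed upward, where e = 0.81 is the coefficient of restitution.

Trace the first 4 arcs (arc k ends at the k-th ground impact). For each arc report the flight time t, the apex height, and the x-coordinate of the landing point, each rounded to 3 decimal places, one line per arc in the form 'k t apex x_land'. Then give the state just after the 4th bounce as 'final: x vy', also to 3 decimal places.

Arc 1: start y=13.010, vy=19.470 → t=4.475, apex=31.964, x_land=24.167, impact vy=-25.284
  bounce: vy ← 0.81·25.284 = 20.480
Arc 2: start y=0.000, vy=20.480 → t=4.096, apex=20.972, x_land=46.286, impact vy=-20.480
  bounce: vy ← 0.81·20.480 = 16.589
Arc 3: start y=0.000, vy=16.589 → t=3.318, apex=13.759, x_land=64.202, impact vy=-16.589
  bounce: vy ← 0.81·16.589 = 13.437
Arc 4: start y=0.000, vy=13.437 → t=2.687, apex=9.028, x_land=78.713, impact vy=-13.437
  bounce: vy ← 0.81·13.437 = 10.884

1 4.475 31.964 24.167
2 4.096 20.972 46.286
3 3.318 13.759 64.202
4 2.687 9.028 78.713
final: 78.713 10.884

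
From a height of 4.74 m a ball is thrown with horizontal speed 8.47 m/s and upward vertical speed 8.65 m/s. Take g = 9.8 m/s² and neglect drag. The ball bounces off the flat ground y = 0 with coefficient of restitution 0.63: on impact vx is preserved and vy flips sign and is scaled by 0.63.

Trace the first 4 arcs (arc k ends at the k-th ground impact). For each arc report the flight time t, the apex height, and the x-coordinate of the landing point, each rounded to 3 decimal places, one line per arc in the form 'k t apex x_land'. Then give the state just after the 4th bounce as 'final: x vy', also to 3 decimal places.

Arc 1: start y=4.740, vy=8.650 → t=2.204, apex=8.557, x_land=18.669, impact vy=-12.951
  bounce: vy ← 0.63·12.951 = 8.159
Arc 2: start y=0.000, vy=8.159 → t=1.665, apex=3.396, x_land=32.773, impact vy=-8.159
  bounce: vy ← 0.63·8.159 = 5.140
Arc 3: start y=0.000, vy=5.140 → t=1.049, apex=1.348, x_land=41.658, impact vy=-5.140
  bounce: vy ← 0.63·5.140 = 3.238
Arc 4: start y=0.000, vy=3.238 → t=0.661, apex=0.535, x_land=47.256, impact vy=-3.238
  bounce: vy ← 0.63·3.238 = 2.040

1 2.204 8.557 18.669
2 1.665 3.396 32.773
3 1.049 1.348 41.658
4 0.661 0.535 47.256
final: 47.256 2.040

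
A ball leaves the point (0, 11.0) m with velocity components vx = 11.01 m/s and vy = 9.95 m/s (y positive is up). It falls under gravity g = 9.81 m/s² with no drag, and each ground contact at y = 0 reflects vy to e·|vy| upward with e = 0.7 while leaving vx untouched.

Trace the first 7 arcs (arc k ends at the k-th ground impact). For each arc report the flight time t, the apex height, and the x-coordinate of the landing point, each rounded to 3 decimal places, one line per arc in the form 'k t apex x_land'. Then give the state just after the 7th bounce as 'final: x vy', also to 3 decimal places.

1 2.823 16.046 31.081
2 2.532 7.863 58.960
3 1.773 3.853 78.475
4 1.241 1.888 92.136
5 0.869 0.925 101.699
6 0.608 0.453 108.392
7 0.426 0.222 113.078
final: 113.078 1.461

Arc 1: start y=11.000, vy=9.950 → t=2.823, apex=16.046, x_land=31.081, impact vy=-17.743
  bounce: vy ← 0.7·17.743 = 12.420
Arc 2: start y=0.000, vy=12.420 → t=2.532, apex=7.863, x_land=58.960, impact vy=-12.420
  bounce: vy ← 0.7·12.420 = 8.694
Arc 3: start y=0.000, vy=8.694 → t=1.773, apex=3.853, x_land=78.475, impact vy=-8.694
  bounce: vy ← 0.7·8.694 = 6.086
Arc 4: start y=0.000, vy=6.086 → t=1.241, apex=1.888, x_land=92.136, impact vy=-6.086
  bounce: vy ← 0.7·6.086 = 4.260
Arc 5: start y=0.000, vy=4.260 → t=0.869, apex=0.925, x_land=101.699, impact vy=-4.260
  bounce: vy ← 0.7·4.260 = 2.982
Arc 6: start y=0.000, vy=2.982 → t=0.608, apex=0.453, x_land=108.392, impact vy=-2.982
  bounce: vy ← 0.7·2.982 = 2.087
Arc 7: start y=0.000, vy=2.087 → t=0.426, apex=0.222, x_land=113.078, impact vy=-2.087
  bounce: vy ← 0.7·2.087 = 1.461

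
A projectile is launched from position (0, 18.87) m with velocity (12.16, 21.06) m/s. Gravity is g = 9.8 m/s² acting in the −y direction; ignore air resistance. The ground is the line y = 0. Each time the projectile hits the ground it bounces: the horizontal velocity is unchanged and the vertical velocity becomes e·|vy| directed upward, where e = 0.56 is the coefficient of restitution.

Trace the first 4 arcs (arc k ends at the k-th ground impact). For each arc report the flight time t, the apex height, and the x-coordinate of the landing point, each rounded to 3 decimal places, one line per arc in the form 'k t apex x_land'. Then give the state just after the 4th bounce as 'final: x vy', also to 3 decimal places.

Arc 1: start y=18.870, vy=21.060 → t=5.059, apex=41.499, x_land=61.519, impact vy=-28.520
  bounce: vy ← 0.56·28.520 = 15.971
Arc 2: start y=0.000, vy=15.971 → t=3.259, apex=13.014, x_land=101.154, impact vy=-15.971
  bounce: vy ← 0.56·15.971 = 8.944
Arc 3: start y=0.000, vy=8.944 → t=1.825, apex=4.081, x_land=123.349, impact vy=-8.944
  bounce: vy ← 0.56·8.944 = 5.009
Arc 4: start y=0.000, vy=5.009 → t=1.022, apex=1.280, x_land=135.778, impact vy=-5.009
  bounce: vy ← 0.56·5.009 = 2.805

1 5.059 41.499 61.519
2 3.259 13.014 101.154
3 1.825 4.081 123.349
4 1.022 1.280 135.778
final: 135.778 2.805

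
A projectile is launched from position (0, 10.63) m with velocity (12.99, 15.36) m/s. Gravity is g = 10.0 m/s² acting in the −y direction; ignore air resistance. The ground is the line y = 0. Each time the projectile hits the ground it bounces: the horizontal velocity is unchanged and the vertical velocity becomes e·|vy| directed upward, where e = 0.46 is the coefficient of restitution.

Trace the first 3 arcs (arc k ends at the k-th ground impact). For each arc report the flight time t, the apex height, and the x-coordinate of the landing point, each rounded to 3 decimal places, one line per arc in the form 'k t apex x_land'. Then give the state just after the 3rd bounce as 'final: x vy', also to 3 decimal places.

1 3.654 22.426 47.464
2 1.948 4.745 72.774
3 0.896 1.004 84.416
final: 84.416 2.061

Arc 1: start y=10.630, vy=15.360 → t=3.654, apex=22.426, x_land=47.464, impact vy=-21.179
  bounce: vy ← 0.46·21.179 = 9.742
Arc 2: start y=0.000, vy=9.742 → t=1.948, apex=4.745, x_land=72.774, impact vy=-9.742
  bounce: vy ← 0.46·9.742 = 4.481
Arc 3: start y=0.000, vy=4.481 → t=0.896, apex=1.004, x_land=84.416, impact vy=-4.481
  bounce: vy ← 0.46·4.481 = 2.061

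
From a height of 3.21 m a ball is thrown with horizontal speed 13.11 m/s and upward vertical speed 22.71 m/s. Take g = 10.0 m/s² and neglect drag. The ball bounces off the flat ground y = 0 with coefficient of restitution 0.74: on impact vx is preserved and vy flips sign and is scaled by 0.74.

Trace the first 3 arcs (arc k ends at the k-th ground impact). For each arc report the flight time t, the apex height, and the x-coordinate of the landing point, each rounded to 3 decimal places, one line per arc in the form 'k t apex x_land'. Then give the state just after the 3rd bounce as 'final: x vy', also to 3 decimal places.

Arc 1: start y=3.210, vy=22.710 → t=4.679, apex=28.997, x_land=61.344, impact vy=-24.082
  bounce: vy ← 0.74·24.082 = 17.821
Arc 2: start y=0.000, vy=17.821 → t=3.564, apex=15.879, x_land=108.070, impact vy=-17.821
  bounce: vy ← 0.74·17.821 = 13.187
Arc 3: start y=0.000, vy=13.187 → t=2.637, apex=8.695, x_land=142.647, impact vy=-13.187
  bounce: vy ← 0.74·13.187 = 9.759

1 4.679 28.997 61.344
2 3.564 15.879 108.070
3 2.637 8.695 142.647
final: 142.647 9.759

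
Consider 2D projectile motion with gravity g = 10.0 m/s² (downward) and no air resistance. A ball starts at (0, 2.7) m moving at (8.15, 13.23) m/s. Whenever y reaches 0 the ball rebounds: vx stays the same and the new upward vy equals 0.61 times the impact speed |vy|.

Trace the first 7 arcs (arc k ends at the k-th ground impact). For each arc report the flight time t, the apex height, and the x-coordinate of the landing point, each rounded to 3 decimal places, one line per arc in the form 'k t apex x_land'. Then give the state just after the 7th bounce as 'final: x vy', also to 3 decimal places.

Arc 1: start y=2.700, vy=13.230 → t=2.836, apex=11.452, x_land=23.117, impact vy=-15.134
  bounce: vy ← 0.61·15.134 = 9.232
Arc 2: start y=0.000, vy=9.232 → t=1.846, apex=4.261, x_land=38.164, impact vy=-9.232
  bounce: vy ← 0.61·9.232 = 5.631
Arc 3: start y=0.000, vy=5.631 → t=1.126, apex=1.586, x_land=47.343, impact vy=-5.631
  bounce: vy ← 0.61·5.631 = 3.435
Arc 4: start y=0.000, vy=3.435 → t=0.687, apex=0.590, x_land=52.942, impact vy=-3.435
  bounce: vy ← 0.61·3.435 = 2.095
Arc 5: start y=0.000, vy=2.095 → t=0.419, apex=0.220, x_land=56.358, impact vy=-2.095
  bounce: vy ← 0.61·2.095 = 1.278
Arc 6: start y=0.000, vy=1.278 → t=0.256, apex=0.082, x_land=58.441, impact vy=-1.278
  bounce: vy ← 0.61·1.278 = 0.780
Arc 7: start y=0.000, vy=0.780 → t=0.156, apex=0.030, x_land=59.712, impact vy=-0.780
  bounce: vy ← 0.61·0.780 = 0.476

1 2.836 11.452 23.117
2 1.846 4.261 38.164
3 1.126 1.586 47.343
4 0.687 0.590 52.942
5 0.419 0.220 56.358
6 0.256 0.082 58.441
7 0.156 0.030 59.712
final: 59.712 0.476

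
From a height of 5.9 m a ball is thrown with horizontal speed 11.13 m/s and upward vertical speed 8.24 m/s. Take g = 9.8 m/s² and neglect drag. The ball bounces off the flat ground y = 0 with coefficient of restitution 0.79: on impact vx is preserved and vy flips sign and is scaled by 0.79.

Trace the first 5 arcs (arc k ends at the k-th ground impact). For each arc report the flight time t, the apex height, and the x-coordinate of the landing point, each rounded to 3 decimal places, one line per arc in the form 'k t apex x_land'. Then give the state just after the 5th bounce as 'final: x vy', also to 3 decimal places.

1 2.223 9.364 24.744
2 2.184 5.844 49.055
3 1.726 3.647 68.260
4 1.363 2.276 83.432
5 1.077 1.421 95.418
final: 95.418 4.169

Arc 1: start y=5.900, vy=8.240 → t=2.223, apex=9.364, x_land=24.744, impact vy=-13.548
  bounce: vy ← 0.79·13.548 = 10.703
Arc 2: start y=0.000, vy=10.703 → t=2.184, apex=5.844, x_land=49.055, impact vy=-10.703
  bounce: vy ← 0.79·10.703 = 8.455
Arc 3: start y=0.000, vy=8.455 → t=1.726, apex=3.647, x_land=68.260, impact vy=-8.455
  bounce: vy ← 0.79·8.455 = 6.679
Arc 4: start y=0.000, vy=6.679 → t=1.363, apex=2.276, x_land=83.432, impact vy=-6.679
  bounce: vy ← 0.79·6.679 = 5.277
Arc 5: start y=0.000, vy=5.277 → t=1.077, apex=1.421, x_land=95.418, impact vy=-5.277
  bounce: vy ← 0.79·5.277 = 4.169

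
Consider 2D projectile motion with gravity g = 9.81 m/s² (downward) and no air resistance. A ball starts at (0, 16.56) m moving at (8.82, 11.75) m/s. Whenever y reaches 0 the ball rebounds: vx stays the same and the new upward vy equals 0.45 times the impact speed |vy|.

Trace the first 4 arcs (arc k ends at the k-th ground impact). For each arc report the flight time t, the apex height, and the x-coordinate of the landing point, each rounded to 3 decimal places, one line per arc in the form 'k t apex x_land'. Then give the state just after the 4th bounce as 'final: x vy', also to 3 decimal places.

1 3.391 23.597 29.910
2 1.974 4.778 47.320
3 0.888 0.968 55.155
4 0.400 0.196 58.681
final: 58.681 0.882

Arc 1: start y=16.560, vy=11.750 → t=3.391, apex=23.597, x_land=29.910, impact vy=-21.517
  bounce: vy ← 0.45·21.517 = 9.683
Arc 2: start y=0.000, vy=9.683 → t=1.974, apex=4.778, x_land=47.320, impact vy=-9.683
  bounce: vy ← 0.45·9.683 = 4.357
Arc 3: start y=0.000, vy=4.357 → t=0.888, apex=0.968, x_land=55.155, impact vy=-4.357
  bounce: vy ← 0.45·4.357 = 1.961
Arc 4: start y=0.000, vy=1.961 → t=0.400, apex=0.196, x_land=58.681, impact vy=-1.961
  bounce: vy ← 0.45·1.961 = 0.882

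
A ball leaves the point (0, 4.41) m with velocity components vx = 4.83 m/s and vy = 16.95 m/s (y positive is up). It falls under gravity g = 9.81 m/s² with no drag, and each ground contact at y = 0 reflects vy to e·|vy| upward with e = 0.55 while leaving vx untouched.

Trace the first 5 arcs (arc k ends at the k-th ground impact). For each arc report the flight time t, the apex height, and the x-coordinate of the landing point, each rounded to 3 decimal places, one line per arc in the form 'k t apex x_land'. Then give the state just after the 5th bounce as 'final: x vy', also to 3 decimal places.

1 3.699 19.053 17.865
2 2.168 5.764 28.336
3 1.192 1.744 34.096
4 0.656 0.527 37.263
5 0.361 0.160 39.005
final: 39.005 0.973

Arc 1: start y=4.410, vy=16.950 → t=3.699, apex=19.053, x_land=17.865, impact vy=-19.335
  bounce: vy ← 0.55·19.335 = 10.634
Arc 2: start y=0.000, vy=10.634 → t=2.168, apex=5.764, x_land=28.336, impact vy=-10.634
  bounce: vy ← 0.55·10.634 = 5.849
Arc 3: start y=0.000, vy=5.849 → t=1.192, apex=1.744, x_land=34.096, impact vy=-5.849
  bounce: vy ← 0.55·5.849 = 3.217
Arc 4: start y=0.000, vy=3.217 → t=0.656, apex=0.527, x_land=37.263, impact vy=-3.217
  bounce: vy ← 0.55·3.217 = 1.769
Arc 5: start y=0.000, vy=1.769 → t=0.361, apex=0.160, x_land=39.005, impact vy=-1.769
  bounce: vy ← 0.55·1.769 = 0.973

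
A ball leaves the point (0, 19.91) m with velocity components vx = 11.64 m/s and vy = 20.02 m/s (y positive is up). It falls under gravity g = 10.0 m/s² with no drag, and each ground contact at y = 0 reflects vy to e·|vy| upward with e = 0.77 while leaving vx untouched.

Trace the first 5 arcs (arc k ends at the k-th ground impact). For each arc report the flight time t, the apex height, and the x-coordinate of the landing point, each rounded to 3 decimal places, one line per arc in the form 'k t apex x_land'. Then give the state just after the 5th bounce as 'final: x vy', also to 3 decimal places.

1 4.829 39.950 56.206
2 4.353 23.686 106.875
3 3.352 14.044 145.891
4 2.581 8.326 175.933
5 1.987 4.937 199.065
final: 199.065 7.651

Arc 1: start y=19.910, vy=20.020 → t=4.829, apex=39.950, x_land=56.206, impact vy=-28.267
  bounce: vy ← 0.77·28.267 = 21.765
Arc 2: start y=0.000, vy=21.765 → t=4.353, apex=23.686, x_land=106.875, impact vy=-21.765
  bounce: vy ← 0.77·21.765 = 16.759
Arc 3: start y=0.000, vy=16.759 → t=3.352, apex=14.044, x_land=145.891, impact vy=-16.759
  bounce: vy ← 0.77·16.759 = 12.905
Arc 4: start y=0.000, vy=12.905 → t=2.581, apex=8.326, x_land=175.933, impact vy=-12.905
  bounce: vy ← 0.77·12.905 = 9.937
Arc 5: start y=0.000, vy=9.937 → t=1.987, apex=4.937, x_land=199.065, impact vy=-9.937
  bounce: vy ← 0.77·9.937 = 7.651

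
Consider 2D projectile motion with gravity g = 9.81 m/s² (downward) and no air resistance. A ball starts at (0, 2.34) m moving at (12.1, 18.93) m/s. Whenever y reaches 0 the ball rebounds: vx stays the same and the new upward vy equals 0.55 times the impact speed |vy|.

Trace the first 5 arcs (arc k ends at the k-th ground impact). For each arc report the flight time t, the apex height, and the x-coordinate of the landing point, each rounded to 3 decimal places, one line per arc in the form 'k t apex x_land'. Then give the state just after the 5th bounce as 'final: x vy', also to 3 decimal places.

Arc 1: start y=2.340, vy=18.930 → t=3.979, apex=20.604, x_land=48.149, impact vy=-20.106
  bounce: vy ← 0.55·20.106 = 11.058
Arc 2: start y=0.000, vy=11.058 → t=2.255, apex=6.233, x_land=75.428, impact vy=-11.058
  bounce: vy ← 0.55·11.058 = 6.082
Arc 3: start y=0.000, vy=6.082 → t=1.240, apex=1.885, x_land=90.432, impact vy=-6.082
  bounce: vy ← 0.55·6.082 = 3.345
Arc 4: start y=0.000, vy=3.345 → t=0.682, apex=0.570, x_land=98.684, impact vy=-3.345
  bounce: vy ← 0.55·3.345 = 1.840
Arc 5: start y=0.000, vy=1.840 → t=0.375, apex=0.173, x_land=103.223, impact vy=-1.840
  bounce: vy ← 0.55·1.840 = 1.012

1 3.979 20.604 48.149
2 2.255 6.233 75.428
3 1.240 1.885 90.432
4 0.682 0.570 98.684
5 0.375 0.173 103.223
final: 103.223 1.012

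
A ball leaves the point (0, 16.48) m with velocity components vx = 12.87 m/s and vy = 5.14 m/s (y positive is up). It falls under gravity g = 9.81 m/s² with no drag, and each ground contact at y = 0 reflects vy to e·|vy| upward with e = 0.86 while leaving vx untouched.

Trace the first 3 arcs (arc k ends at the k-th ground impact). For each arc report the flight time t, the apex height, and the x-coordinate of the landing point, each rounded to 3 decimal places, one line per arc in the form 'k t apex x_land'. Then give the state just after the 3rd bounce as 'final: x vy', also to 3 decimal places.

1 2.430 17.827 31.279
2 3.279 13.185 73.480
3 2.820 9.751 109.772
final: 109.772 11.895

Arc 1: start y=16.480, vy=5.140 → t=2.430, apex=17.827, x_land=31.279, impact vy=-18.702
  bounce: vy ← 0.86·18.702 = 16.084
Arc 2: start y=0.000, vy=16.084 → t=3.279, apex=13.185, x_land=73.480, impact vy=-16.084
  bounce: vy ← 0.86·16.084 = 13.832
Arc 3: start y=0.000, vy=13.832 → t=2.820, apex=9.751, x_land=109.772, impact vy=-13.832
  bounce: vy ← 0.86·13.832 = 11.895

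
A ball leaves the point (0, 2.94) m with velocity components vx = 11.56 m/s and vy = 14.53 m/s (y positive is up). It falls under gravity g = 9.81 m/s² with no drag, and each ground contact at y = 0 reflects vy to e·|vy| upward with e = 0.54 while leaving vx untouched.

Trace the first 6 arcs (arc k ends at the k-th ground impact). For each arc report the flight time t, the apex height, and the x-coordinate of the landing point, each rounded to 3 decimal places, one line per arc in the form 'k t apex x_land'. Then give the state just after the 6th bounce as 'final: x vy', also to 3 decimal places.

Arc 1: start y=2.940, vy=14.530 → t=3.152, apex=13.700, x_land=36.442, impact vy=-16.395
  bounce: vy ← 0.54·16.395 = 8.853
Arc 2: start y=0.000, vy=8.853 → t=1.805, apex=3.995, x_land=57.308, impact vy=-8.853
  bounce: vy ← 0.54·8.853 = 4.781
Arc 3: start y=0.000, vy=4.781 → t=0.975, apex=1.165, x_land=68.575, impact vy=-4.781
  bounce: vy ← 0.54·4.781 = 2.582
Arc 4: start y=0.000, vy=2.582 → t=0.526, apex=0.340, x_land=74.659, impact vy=-2.582
  bounce: vy ← 0.54·2.582 = 1.394
Arc 5: start y=0.000, vy=1.394 → t=0.284, apex=0.099, x_land=77.945, impact vy=-1.394
  bounce: vy ← 0.54·1.394 = 0.753
Arc 6: start y=0.000, vy=0.753 → t=0.153, apex=0.029, x_land=79.719, impact vy=-0.753
  bounce: vy ← 0.54·0.753 = 0.407

1 3.152 13.700 36.442
2 1.805 3.995 57.308
3 0.975 1.165 68.575
4 0.526 0.340 74.659
5 0.284 0.099 77.945
6 0.153 0.029 79.719
final: 79.719 0.407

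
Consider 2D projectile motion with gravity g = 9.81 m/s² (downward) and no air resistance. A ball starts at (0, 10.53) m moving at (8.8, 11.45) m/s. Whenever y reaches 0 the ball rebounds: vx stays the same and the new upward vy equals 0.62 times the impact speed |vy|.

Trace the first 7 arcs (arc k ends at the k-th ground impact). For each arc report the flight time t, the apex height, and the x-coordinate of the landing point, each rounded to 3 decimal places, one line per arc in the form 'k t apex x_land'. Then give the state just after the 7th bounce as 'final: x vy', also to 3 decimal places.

Arc 1: start y=10.530, vy=11.450 → t=3.040, apex=17.212, x_land=26.756, impact vy=-18.377
  bounce: vy ← 0.62·18.377 = 11.394
Arc 2: start y=0.000, vy=11.394 → t=2.323, apex=6.616, x_land=47.197, impact vy=-11.394
  bounce: vy ← 0.62·11.394 = 7.064
Arc 3: start y=0.000, vy=7.064 → t=1.440, apex=2.543, x_land=59.870, impact vy=-7.064
  bounce: vy ← 0.62·7.064 = 4.380
Arc 4: start y=0.000, vy=4.380 → t=0.893, apex=0.978, x_land=67.728, impact vy=-4.380
  bounce: vy ← 0.62·4.380 = 2.715
Arc 5: start y=0.000, vy=2.715 → t=0.554, apex=0.376, x_land=72.599, impact vy=-2.715
  bounce: vy ← 0.62·2.715 = 1.684
Arc 6: start y=0.000, vy=1.684 → t=0.343, apex=0.144, x_land=75.620, impact vy=-1.684
  bounce: vy ← 0.62·1.684 = 1.044
Arc 7: start y=0.000, vy=1.044 → t=0.213, apex=0.056, x_land=77.492, impact vy=-1.044
  bounce: vy ← 0.62·1.044 = 0.647

1 3.040 17.212 26.756
2 2.323 6.616 47.197
3 1.440 2.543 59.870
4 0.893 0.978 67.728
5 0.554 0.376 72.599
6 0.343 0.144 75.620
7 0.213 0.056 77.492
final: 77.492 0.647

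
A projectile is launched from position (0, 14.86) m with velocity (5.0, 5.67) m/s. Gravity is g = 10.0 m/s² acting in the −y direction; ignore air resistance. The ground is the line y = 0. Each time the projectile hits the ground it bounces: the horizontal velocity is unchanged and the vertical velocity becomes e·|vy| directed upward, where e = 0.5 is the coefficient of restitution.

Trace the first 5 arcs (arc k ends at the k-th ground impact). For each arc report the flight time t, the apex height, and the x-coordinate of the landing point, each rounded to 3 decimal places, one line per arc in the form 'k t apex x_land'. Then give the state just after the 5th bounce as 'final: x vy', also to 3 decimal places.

1 2.382 16.467 11.909
2 1.815 4.117 20.983
3 0.907 1.029 25.520
4 0.454 0.257 27.788
5 0.227 0.064 28.923
final: 28.923 0.567

Arc 1: start y=14.860, vy=5.670 → t=2.382, apex=16.467, x_land=11.909, impact vy=-18.148
  bounce: vy ← 0.5·18.148 = 9.074
Arc 2: start y=0.000, vy=9.074 → t=1.815, apex=4.117, x_land=20.983, impact vy=-9.074
  bounce: vy ← 0.5·9.074 = 4.537
Arc 3: start y=0.000, vy=4.537 → t=0.907, apex=1.029, x_land=25.520, impact vy=-4.537
  bounce: vy ← 0.5·4.537 = 2.268
Arc 4: start y=0.000, vy=2.268 → t=0.454, apex=0.257, x_land=27.788, impact vy=-2.268
  bounce: vy ← 0.5·2.268 = 1.134
Arc 5: start y=0.000, vy=1.134 → t=0.227, apex=0.064, x_land=28.923, impact vy=-1.134
  bounce: vy ← 0.5·1.134 = 0.567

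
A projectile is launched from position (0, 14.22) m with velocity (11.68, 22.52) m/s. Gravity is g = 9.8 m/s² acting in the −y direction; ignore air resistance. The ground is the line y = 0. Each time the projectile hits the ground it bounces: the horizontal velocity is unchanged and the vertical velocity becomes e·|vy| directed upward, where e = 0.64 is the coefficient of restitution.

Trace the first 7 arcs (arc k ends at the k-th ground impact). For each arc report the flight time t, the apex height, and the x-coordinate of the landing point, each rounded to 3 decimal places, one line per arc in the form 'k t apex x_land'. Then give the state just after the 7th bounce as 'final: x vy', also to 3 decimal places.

1 5.158 40.095 60.251
2 3.661 16.423 103.017
3 2.343 6.727 130.388
4 1.500 2.755 147.905
5 0.960 1.129 159.116
6 0.614 0.462 166.291
7 0.393 0.189 170.883
final: 170.883 1.233

Arc 1: start y=14.220, vy=22.520 → t=5.158, apex=40.095, x_land=60.251, impact vy=-28.033
  bounce: vy ← 0.64·28.033 = 17.941
Arc 2: start y=0.000, vy=17.941 → t=3.661, apex=16.423, x_land=103.017, impact vy=-17.941
  bounce: vy ← 0.64·17.941 = 11.482
Arc 3: start y=0.000, vy=11.482 → t=2.343, apex=6.727, x_land=130.388, impact vy=-11.482
  bounce: vy ← 0.64·11.482 = 7.349
Arc 4: start y=0.000, vy=7.349 → t=1.500, apex=2.755, x_land=147.905, impact vy=-7.349
  bounce: vy ← 0.64·7.349 = 4.703
Arc 5: start y=0.000, vy=4.703 → t=0.960, apex=1.129, x_land=159.116, impact vy=-4.703
  bounce: vy ← 0.64·4.703 = 3.010
Arc 6: start y=0.000, vy=3.010 → t=0.614, apex=0.462, x_land=166.291, impact vy=-3.010
  bounce: vy ← 0.64·3.010 = 1.926
Arc 7: start y=0.000, vy=1.926 → t=0.393, apex=0.189, x_land=170.883, impact vy=-1.926
  bounce: vy ← 0.64·1.926 = 1.233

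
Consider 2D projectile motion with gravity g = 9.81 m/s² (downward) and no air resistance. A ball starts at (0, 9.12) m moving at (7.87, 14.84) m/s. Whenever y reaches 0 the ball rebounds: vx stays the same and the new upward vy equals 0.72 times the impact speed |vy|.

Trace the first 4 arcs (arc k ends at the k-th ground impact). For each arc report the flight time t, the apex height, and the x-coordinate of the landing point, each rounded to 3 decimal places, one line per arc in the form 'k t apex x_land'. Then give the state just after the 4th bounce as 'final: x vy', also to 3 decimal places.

1 3.549 20.345 27.933
2 2.933 10.547 51.014
3 2.112 5.467 67.631
4 1.520 2.834 79.596
final: 79.596 5.369

Arc 1: start y=9.120, vy=14.840 → t=3.549, apex=20.345, x_land=27.933, impact vy=-19.979
  bounce: vy ← 0.72·19.979 = 14.385
Arc 2: start y=0.000, vy=14.385 → t=2.933, apex=10.547, x_land=51.014, impact vy=-14.385
  bounce: vy ← 0.72·14.385 = 10.357
Arc 3: start y=0.000, vy=10.357 → t=2.112, apex=5.467, x_land=67.631, impact vy=-10.357
  bounce: vy ← 0.72·10.357 = 7.457
Arc 4: start y=0.000, vy=7.457 → t=1.520, apex=2.834, x_land=79.596, impact vy=-7.457
  bounce: vy ← 0.72·7.457 = 5.369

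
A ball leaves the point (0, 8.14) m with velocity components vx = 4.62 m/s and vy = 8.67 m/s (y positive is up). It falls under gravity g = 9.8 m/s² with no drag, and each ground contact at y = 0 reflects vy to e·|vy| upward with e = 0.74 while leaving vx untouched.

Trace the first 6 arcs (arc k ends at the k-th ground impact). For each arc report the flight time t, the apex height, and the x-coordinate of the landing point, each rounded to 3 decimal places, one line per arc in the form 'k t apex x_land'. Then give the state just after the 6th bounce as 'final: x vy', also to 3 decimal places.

Arc 1: start y=8.140, vy=8.670 → t=2.448, apex=11.975, x_land=11.310, impact vy=-15.320
  bounce: vy ← 0.74·15.320 = 11.337
Arc 2: start y=0.000, vy=11.337 → t=2.314, apex=6.558, x_land=21.999, impact vy=-11.337
  bounce: vy ← 0.74·11.337 = 8.389
Arc 3: start y=0.000, vy=8.389 → t=1.712, apex=3.591, x_land=29.909, impact vy=-8.389
  bounce: vy ← 0.74·8.389 = 6.208
Arc 4: start y=0.000, vy=6.208 → t=1.267, apex=1.966, x_land=35.762, impact vy=-6.208
  bounce: vy ← 0.74·6.208 = 4.594
Arc 5: start y=0.000, vy=4.594 → t=0.938, apex=1.077, x_land=40.094, impact vy=-4.594
  bounce: vy ← 0.74·4.594 = 3.400
Arc 6: start y=0.000, vy=3.400 → t=0.694, apex=0.590, x_land=43.299, impact vy=-3.400
  bounce: vy ← 0.74·3.400 = 2.516

1 2.448 11.975 11.310
2 2.314 6.558 21.999
3 1.712 3.591 29.909
4 1.267 1.966 35.762
5 0.938 1.077 40.094
6 0.694 0.590 43.299
final: 43.299 2.516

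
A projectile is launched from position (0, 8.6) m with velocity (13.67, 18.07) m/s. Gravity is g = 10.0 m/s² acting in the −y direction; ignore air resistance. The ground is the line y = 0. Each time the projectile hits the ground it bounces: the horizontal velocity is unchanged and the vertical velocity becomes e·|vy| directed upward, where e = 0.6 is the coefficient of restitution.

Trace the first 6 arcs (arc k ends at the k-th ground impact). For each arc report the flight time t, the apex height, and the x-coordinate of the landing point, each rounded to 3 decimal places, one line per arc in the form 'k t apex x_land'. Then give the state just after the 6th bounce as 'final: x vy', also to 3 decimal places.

Arc 1: start y=8.600, vy=18.070 → t=4.040, apex=24.926, x_land=55.224, impact vy=-22.328
  bounce: vy ← 0.6·22.328 = 13.397
Arc 2: start y=0.000, vy=13.397 → t=2.679, apex=8.973, x_land=91.850, impact vy=-13.397
  bounce: vy ← 0.6·13.397 = 8.038
Arc 3: start y=0.000, vy=8.038 → t=1.608, apex=3.230, x_land=113.826, impact vy=-8.038
  bounce: vy ← 0.6·8.038 = 4.823
Arc 4: start y=0.000, vy=4.823 → t=0.965, apex=1.163, x_land=127.011, impact vy=-4.823
  bounce: vy ← 0.6·4.823 = 2.894
Arc 5: start y=0.000, vy=2.894 → t=0.579, apex=0.419, x_land=134.922, impact vy=-2.894
  bounce: vy ← 0.6·2.894 = 1.736
Arc 6: start y=0.000, vy=1.736 → t=0.347, apex=0.151, x_land=139.669, impact vy=-1.736
  bounce: vy ← 0.6·1.736 = 1.042

1 4.040 24.926 55.224
2 2.679 8.973 91.850
3 1.608 3.230 113.826
4 0.965 1.163 127.011
5 0.579 0.419 134.922
6 0.347 0.151 139.669
final: 139.669 1.042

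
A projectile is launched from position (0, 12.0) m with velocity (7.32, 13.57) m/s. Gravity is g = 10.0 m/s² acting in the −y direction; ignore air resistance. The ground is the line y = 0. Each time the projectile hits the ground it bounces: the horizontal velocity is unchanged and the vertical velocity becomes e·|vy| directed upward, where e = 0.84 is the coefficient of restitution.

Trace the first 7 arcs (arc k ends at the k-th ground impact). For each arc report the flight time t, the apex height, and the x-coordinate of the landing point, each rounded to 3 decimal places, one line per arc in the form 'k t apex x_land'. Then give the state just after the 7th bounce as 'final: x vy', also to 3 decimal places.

1 3.416 21.207 25.009
2 3.460 14.964 50.335
3 2.906 10.558 71.610
4 2.441 7.450 89.480
5 2.051 5.257 104.491
6 1.723 3.709 117.101
7 1.447 2.617 127.693
final: 127.693 6.077

Arc 1: start y=12.000, vy=13.570 → t=3.416, apex=21.207, x_land=25.009, impact vy=-20.595
  bounce: vy ← 0.84·20.595 = 17.300
Arc 2: start y=0.000, vy=17.300 → t=3.460, apex=14.964, x_land=50.335, impact vy=-17.300
  bounce: vy ← 0.84·17.300 = 14.532
Arc 3: start y=0.000, vy=14.532 → t=2.906, apex=10.558, x_land=71.610, impact vy=-14.532
  bounce: vy ← 0.84·14.532 = 12.207
Arc 4: start y=0.000, vy=12.207 → t=2.441, apex=7.450, x_land=89.480, impact vy=-12.207
  bounce: vy ← 0.84·12.207 = 10.254
Arc 5: start y=0.000, vy=10.254 → t=2.051, apex=5.257, x_land=104.491, impact vy=-10.254
  bounce: vy ← 0.84·10.254 = 8.613
Arc 6: start y=0.000, vy=8.613 → t=1.723, apex=3.709, x_land=117.101, impact vy=-8.613
  bounce: vy ← 0.84·8.613 = 7.235
Arc 7: start y=0.000, vy=7.235 → t=1.447, apex=2.617, x_land=127.693, impact vy=-7.235
  bounce: vy ← 0.84·7.235 = 6.077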